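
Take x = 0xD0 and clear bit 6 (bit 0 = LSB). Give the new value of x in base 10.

x = 011010000
bit 6 is currently 1; clear it via x & ~(1 << 6) = x & ~64
→ 010010000 = 144

144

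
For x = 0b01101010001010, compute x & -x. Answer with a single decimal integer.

x = 1101010001010 = 6794
-x (two's complement) = …0010101110110
AND   = 0000000000010 = 2
(x & -x isolates the lowest set bit of x.)

2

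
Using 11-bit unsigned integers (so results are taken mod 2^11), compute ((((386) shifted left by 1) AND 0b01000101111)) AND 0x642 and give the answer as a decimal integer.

386 = 00110000010
→ shifted left by 1 (mod 2^11) → 01100000100 = 772
0b01000101111 = 01000101111
→ AND → 01000000100 = 516
0x642 = 11001000010
→ AND → 01000000000 = 512

512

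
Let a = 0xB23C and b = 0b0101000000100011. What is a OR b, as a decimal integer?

0xB23C = 1011001000111100
b = 0101000000100011
 OR → 1111001000111111 = 62015

62015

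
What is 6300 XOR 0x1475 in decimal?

3305

6300 = 1100010011100
0x1475 = 1010001110101
XOR → 0110011101001 = 3305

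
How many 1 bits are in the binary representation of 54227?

10

54227 = 1101001111010011
Count the 1s: 1 + 1 + 1 + 1 + 1 + 1 + 1 + 1 + 1 + 1 = 10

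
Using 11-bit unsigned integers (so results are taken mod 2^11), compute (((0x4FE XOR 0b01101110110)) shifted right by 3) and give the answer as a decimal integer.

0x4FE = 10011111110
0b01101110110 = 01101110110
→ XOR → 11110001000 = 1928
→ shifted right by 3 → 00011110001 = 241

241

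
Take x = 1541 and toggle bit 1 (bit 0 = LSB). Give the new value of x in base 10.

1543

x = 11000000101
bit 1 is currently 0; toggle it via x ^ (1 << 1) = x ^ 2
→ 11000000111 = 1543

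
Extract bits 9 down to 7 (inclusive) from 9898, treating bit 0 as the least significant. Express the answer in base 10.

v = 10011010101010
Shift right by 7: 1001101
Mask low 3 bits: 101 = 5

5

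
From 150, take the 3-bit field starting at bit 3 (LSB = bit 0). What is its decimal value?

v = 010010110
Shift right by 3: 010010
Mask low 3 bits: 010 = 2

2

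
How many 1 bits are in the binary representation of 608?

608 = 1001100000
Count the 1s: 1 + 1 + 1 = 3

3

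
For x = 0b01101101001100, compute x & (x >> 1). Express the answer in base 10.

2308

x = 1101101001100 = 6988
x>>1 = 0110110100110
AND  = 0100100000100 = 2308
(x & (x >> 1) has a 1 wherever x has two consecutive 1 bits.)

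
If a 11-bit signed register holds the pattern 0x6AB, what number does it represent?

pattern = 11010101011 (MSB is 1 ⇒ negative)
Invert: 00101010100, add 1 → 00101010101 = 341, so the value is -341.
(Equivalently: 1707 - 2^11 = 1707 - 2048 = -341.)

-341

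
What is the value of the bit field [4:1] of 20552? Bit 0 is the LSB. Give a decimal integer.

v = 101000001001000
Shift right by 1: 10100000100100
Mask low 4 bits: 0100 = 4

4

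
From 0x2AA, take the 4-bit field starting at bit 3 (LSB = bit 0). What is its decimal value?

5

v = 1010101010
Shift right by 3: 1010101
Mask low 4 bits: 0101 = 5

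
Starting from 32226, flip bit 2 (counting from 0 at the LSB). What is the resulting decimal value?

32230

x = 111110111100010
bit 2 is currently 0; toggle it via x ^ (1 << 2) = x ^ 4
→ 111110111100110 = 32230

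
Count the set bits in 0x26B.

6

0x26B = 1001101011
Count the 1s: 1 + 1 + 1 + 1 + 1 + 1 = 6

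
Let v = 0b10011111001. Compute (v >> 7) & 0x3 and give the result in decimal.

1

v = 10011111001
Shift right by 7: 1001
Mask low 2 bits: 01 = 1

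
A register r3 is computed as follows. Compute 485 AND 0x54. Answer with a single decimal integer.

68

485 = 111100101
0x54 = 001010100
AND → 001000100 = 68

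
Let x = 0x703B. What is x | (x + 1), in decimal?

28735

x = 111000000111011 = 28731
x + 1 = 111000000111100
OR    = 111000000111111 = 28735
(x | (x + 1) sets the lowest cleared bit.)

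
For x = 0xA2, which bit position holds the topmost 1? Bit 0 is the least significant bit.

0xA2 = 10100010
The topmost 1 is at position 7 (since 2^7 = 128 ≤ 162 < 256).

7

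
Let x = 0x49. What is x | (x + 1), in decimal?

x = 1001001 = 73
x + 1 = 1001010
OR    = 1001011 = 75
(x | (x + 1) sets the lowest cleared bit.)

75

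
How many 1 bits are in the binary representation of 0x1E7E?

0x1E7E = 1111001111110
Count the 1s: 1 + 1 + 1 + 1 + 1 + 1 + 1 + 1 + 1 + 1 = 10

10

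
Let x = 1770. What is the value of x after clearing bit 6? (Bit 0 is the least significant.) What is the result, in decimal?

1706

x = 11011101010
bit 6 is currently 1; clear it via x & ~(1 << 6) = x & ~64
→ 11010101010 = 1706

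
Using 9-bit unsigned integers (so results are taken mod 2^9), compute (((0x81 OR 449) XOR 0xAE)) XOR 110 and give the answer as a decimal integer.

0x81 = 010000001
449 = 111000001
→ OR → 111000001 = 449
0xAE = 010101110
→ XOR → 101101111 = 367
110 = 001101110
→ XOR → 100000001 = 257

257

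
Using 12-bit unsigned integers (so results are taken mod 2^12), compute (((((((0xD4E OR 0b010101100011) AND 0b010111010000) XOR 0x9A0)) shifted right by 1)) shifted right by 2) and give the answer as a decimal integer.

412

0xD4E = 110101001110
0b010101100011 = 010101100011
→ OR → 110101101111 = 3439
0b010111010000 = 010111010000
→ AND → 010101000000 = 1344
0x9A0 = 100110100000
→ XOR → 110011100000 = 3296
→ shifted right by 1 → 011001110000 = 1648
→ shifted right by 2 → 000110011100 = 412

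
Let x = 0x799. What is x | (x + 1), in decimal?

x = 11110011001 = 1945
x + 1 = 11110011010
OR    = 11110011011 = 1947
(x | (x + 1) sets the lowest cleared bit.)

1947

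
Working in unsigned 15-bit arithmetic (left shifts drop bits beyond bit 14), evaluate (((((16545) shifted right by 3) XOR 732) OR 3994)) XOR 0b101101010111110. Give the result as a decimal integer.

21860

16545 = 100000010100001
→ shifted right by 3 → 000100000010100 = 2068
732 = 000001011011100
→ XOR → 000101011001000 = 2760
3994 = 000111110011010
→ OR → 000111111011010 = 4058
0b101101010111110 = 101101010111110
→ XOR → 101010101100100 = 21860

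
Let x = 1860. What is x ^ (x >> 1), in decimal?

1254

x = 11101000100 = 1860
x>>1 = 01110100010
XOR  = 10011100110 = 1254
(x ^ (x >> 1) gives the standard binary-reflected Gray code of x.)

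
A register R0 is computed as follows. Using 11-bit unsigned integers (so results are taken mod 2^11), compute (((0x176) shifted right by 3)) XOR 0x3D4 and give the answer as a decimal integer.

1018

0x176 = 00101110110
→ shifted right by 3 → 00000101110 = 46
0x3D4 = 01111010100
→ XOR → 01111111010 = 1018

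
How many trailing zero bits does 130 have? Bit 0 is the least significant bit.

130 = 10000010
Trailing zeros: 1, so the lowest set bit is bit 1 (value 2).

1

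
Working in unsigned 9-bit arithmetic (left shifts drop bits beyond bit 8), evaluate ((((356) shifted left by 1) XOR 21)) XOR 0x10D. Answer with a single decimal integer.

464

356 = 101100100
→ shifted left by 1 (mod 2^9) → 011001000 = 200
21 = 000010101
→ XOR → 011011101 = 221
0x10D = 100001101
→ XOR → 111010000 = 464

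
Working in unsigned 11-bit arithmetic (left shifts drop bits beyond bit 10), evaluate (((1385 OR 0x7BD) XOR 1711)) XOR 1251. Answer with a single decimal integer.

1457

1385 = 10101101001
0x7BD = 11110111101
→ OR → 11111111101 = 2045
1711 = 11010101111
→ XOR → 00101010010 = 338
1251 = 10011100011
→ XOR → 10110110001 = 1457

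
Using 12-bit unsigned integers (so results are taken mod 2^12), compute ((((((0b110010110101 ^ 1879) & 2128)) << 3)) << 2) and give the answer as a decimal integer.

2048

0b110010110101 = 110010110101
1879 = 011101010111
→ ^ → 101111100010 = 3042
2128 = 100001010000
→ & → 100001000000 = 2112
→ << 3 (mod 2^12) → 001000000000 = 512
→ << 2 (mod 2^12) → 100000000000 = 2048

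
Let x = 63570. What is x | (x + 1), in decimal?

63571

x = 1111100001010010 = 63570
x + 1 = 1111100001010011
OR    = 1111100001010011 = 63571
(x | (x + 1) sets the lowest cleared bit.)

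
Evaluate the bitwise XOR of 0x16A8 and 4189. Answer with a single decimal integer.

1781

0x16A8 = 1011010101000
4189 = 1000001011101
XOR → 0011011110101 = 1781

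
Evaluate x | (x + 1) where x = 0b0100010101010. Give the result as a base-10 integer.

2219

x = 100010101010 = 2218
x + 1 = 100010101011
OR    = 100010101011 = 2219
(x | (x + 1) sets the lowest cleared bit.)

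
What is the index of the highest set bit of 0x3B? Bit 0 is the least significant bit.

0x3B = 111011
The topmost 1 is at position 5 (since 2^5 = 32 ≤ 59 < 64).

5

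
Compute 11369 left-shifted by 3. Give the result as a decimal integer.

90952

11369 = 00010110001101001
shift left by 3 → 10110001101001000 = 90952
(equivalently, 11369 × 2^3 = 11369 × 8)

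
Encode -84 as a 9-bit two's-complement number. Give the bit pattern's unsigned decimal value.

428

84 in 9 bits: 001010100
Invert: 110101011
Add 1:  110101100 = 428
(Check: 2^9 - 84 = 512 - 84 = 428.)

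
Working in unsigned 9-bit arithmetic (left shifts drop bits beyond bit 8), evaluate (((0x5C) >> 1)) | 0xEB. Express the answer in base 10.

239

0x5C = 001011100
→ >> 1 → 000101110 = 46
0xEB = 011101011
→ | → 011101111 = 239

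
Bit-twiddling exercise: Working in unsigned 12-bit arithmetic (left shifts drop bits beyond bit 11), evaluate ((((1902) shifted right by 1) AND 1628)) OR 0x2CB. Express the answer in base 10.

1902 = 011101101110
→ shifted right by 1 → 001110110111 = 951
1628 = 011001011100
→ AND → 001000010100 = 532
0x2CB = 001011001011
→ OR → 001011011111 = 735

735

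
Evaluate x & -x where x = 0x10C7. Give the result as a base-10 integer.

1

x = 1000011000111 = 4295
-x (two's complement) = …0111100111001
AND   = 0000000000001 = 1
(x & -x isolates the lowest set bit of x.)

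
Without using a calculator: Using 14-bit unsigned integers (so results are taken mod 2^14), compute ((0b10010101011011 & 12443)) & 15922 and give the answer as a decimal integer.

8210

0b10010101011011 = 10010101011011
12443 = 11000010011011
→ & → 10000000011011 = 8219
15922 = 11111000110010
→ & → 10000000010010 = 8210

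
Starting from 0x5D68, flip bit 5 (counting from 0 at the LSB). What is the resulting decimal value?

23880

x = 101110101101000
bit 5 is currently 1; toggle it via x ^ (1 << 5) = x ^ 32
→ 101110101001000 = 23880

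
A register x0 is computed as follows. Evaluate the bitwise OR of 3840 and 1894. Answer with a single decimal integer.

3840 = 111100000000
1894 = 011101100110
 OR → 111101100110 = 3942

3942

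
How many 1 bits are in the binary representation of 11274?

11274 = 10110000001010
Count the 1s: 1 + 1 + 1 + 1 + 1 = 5

5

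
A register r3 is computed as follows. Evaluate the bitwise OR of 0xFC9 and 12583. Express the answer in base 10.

0xFC9 = 00111111001001
12583 = 11000100100111
 OR → 11111111101111 = 16367

16367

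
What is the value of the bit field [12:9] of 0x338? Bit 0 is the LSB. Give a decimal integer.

1

v = 000001100111000
Shift right by 9: 000001
Mask low 4 bits: 0001 = 1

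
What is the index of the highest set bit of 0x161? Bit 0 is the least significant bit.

8

0x161 = 101100001
The topmost 1 is at position 8 (since 2^8 = 256 ≤ 353 < 512).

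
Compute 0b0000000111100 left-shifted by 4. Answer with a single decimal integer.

x = 0000111100
shift left by 4 → 1111000000 = 960
(equivalently, 60 × 2^4 = 60 × 16)

960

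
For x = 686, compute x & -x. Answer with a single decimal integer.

2

x = 1010101110 = 686
-x (two's complement) = …0101010010
AND   = 0000000010 = 2
(x & -x isolates the lowest set bit of x.)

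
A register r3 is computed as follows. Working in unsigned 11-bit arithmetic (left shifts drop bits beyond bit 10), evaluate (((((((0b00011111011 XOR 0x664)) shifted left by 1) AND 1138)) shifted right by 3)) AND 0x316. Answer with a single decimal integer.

0b00011111011 = 00011111011
0x664 = 11001100100
→ XOR → 11010011111 = 1695
→ shifted left by 1 (mod 2^11) → 10100111110 = 1342
1138 = 10001110010
→ AND → 10000110010 = 1074
→ shifted right by 3 → 00010000110 = 134
0x316 = 01100010110
→ AND → 00000000110 = 6

6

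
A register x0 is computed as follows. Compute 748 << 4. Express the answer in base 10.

11968

748 = 00001011101100
shift left by 4 → 10111011000000 = 11968
(equivalently, 748 × 2^4 = 748 × 16)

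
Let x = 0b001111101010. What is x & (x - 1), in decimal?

x = 1111101010 = 1002
x - 1 = 1111101001
AND   = 1111101000 = 1000
(x & (x - 1) clears the lowest set bit of x.)

1000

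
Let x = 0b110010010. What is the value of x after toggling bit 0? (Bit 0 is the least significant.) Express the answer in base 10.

x = 110010010
bit 0 is currently 0; toggle it via x ^ (1 << 0) = x ^ 1
→ 110010011 = 403

403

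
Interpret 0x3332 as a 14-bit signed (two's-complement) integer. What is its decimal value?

pattern = 11001100110010 (MSB is 1 ⇒ negative)
Invert: 00110011001101, add 1 → 00110011001110 = 3278, so the value is -3278.
(Equivalently: 13106 - 2^14 = 13106 - 16384 = -3278.)

-3278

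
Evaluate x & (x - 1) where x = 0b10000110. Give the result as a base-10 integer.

132

x = 10000110 = 134
x - 1 = 10000101
AND   = 10000100 = 132
(x & (x - 1) clears the lowest set bit of x.)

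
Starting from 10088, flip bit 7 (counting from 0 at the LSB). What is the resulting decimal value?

10216

x = 010011101101000
bit 7 is currently 0; toggle it via x ^ (1 << 7) = x ^ 128
→ 010011111101000 = 10216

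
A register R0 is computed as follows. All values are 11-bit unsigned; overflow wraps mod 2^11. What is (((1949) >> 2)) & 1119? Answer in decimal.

71

1949 = 11110011101
→ >> 2 → 00111100111 = 487
1119 = 10001011111
→ & → 00001000111 = 71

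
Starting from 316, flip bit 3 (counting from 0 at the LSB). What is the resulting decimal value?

308

x = 100111100
bit 3 is currently 1; toggle it via x ^ (1 << 3) = x ^ 8
→ 100110100 = 308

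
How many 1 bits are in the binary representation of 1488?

1488 = 10111010000
Count the 1s: 1 + 1 + 1 + 1 + 1 = 5

5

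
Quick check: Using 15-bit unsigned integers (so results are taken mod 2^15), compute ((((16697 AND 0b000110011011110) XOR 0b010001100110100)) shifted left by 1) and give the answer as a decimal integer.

18008

16697 = 100000100111001
0b000110011011110 = 000110011011110
→ AND → 000000000011000 = 24
0b010001100110100 = 010001100110100
→ XOR → 010001100101100 = 9004
→ shifted left by 1 (mod 2^15) → 100011001011000 = 18008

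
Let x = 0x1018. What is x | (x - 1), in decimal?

4127

x = 1000000011000 = 4120
x - 1 = 1000000010111
OR    = 1000000011111 = 4127
(x | (x - 1) sets all bits below the lowest set bit.)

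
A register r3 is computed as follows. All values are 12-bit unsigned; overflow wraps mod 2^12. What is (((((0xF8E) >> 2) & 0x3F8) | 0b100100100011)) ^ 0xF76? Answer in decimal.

0xF8E = 111110001110
→ >> 2 → 001111100011 = 995
0x3F8 = 001111111000
→ & → 001111100000 = 992
0b100100100011 = 100100100011
→ | → 101111100011 = 3043
0xF76 = 111101110110
→ ^ → 010010010101 = 1173

1173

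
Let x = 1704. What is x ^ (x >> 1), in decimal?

x = 11010101000 = 1704
x>>1 = 01101010100
XOR  = 10111111100 = 1532
(x ^ (x >> 1) gives the standard binary-reflected Gray code of x.)

1532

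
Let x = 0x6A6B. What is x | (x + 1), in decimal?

27247

x = 110101001101011 = 27243
x + 1 = 110101001101100
OR    = 110101001101111 = 27247
(x | (x + 1) sets the lowest cleared bit.)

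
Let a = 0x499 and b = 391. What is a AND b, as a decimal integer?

0x499 = 10010011001
391 = 00110000111
AND → 00010000001 = 129

129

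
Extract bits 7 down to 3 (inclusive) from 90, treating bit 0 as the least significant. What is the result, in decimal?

v = 00001011010
Shift right by 3: 00001011
Mask low 5 bits: 01011 = 11

11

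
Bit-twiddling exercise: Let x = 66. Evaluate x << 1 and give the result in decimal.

66 = 01000010
shift left by 1 → 10000100 = 132
(equivalently, 66 × 2^1 = 66 × 2)

132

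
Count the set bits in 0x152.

4

0x152 = 101010010
Count the 1s: 1 + 1 + 1 + 1 = 4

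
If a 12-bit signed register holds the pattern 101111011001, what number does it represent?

pattern = 101111011001 (MSB is 1 ⇒ negative)
Invert: 010000100110, add 1 → 010000100111 = 1063, so the value is -1063.
(Equivalently: 3033 - 2^12 = 3033 - 4096 = -1063.)

-1063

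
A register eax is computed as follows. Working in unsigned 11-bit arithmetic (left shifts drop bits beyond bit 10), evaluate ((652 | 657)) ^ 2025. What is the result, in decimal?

652 = 01010001100
657 = 01010010001
→ | → 01010011101 = 669
2025 = 11111101001
→ ^ → 10101110100 = 1396

1396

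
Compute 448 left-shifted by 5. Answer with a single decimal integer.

14336

448 = 00000111000000
shift left by 5 → 11100000000000 = 14336
(equivalently, 448 × 2^5 = 448 × 32)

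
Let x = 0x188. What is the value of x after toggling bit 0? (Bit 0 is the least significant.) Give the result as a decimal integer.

393

x = 110001000
bit 0 is currently 0; toggle it via x ^ (1 << 0) = x ^ 1
→ 110001001 = 393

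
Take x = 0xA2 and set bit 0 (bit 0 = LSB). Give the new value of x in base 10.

163

x = 0010100010
bit 0 is currently 0; set it via x | (1 << 0) = x | 1
→ 0010100011 = 163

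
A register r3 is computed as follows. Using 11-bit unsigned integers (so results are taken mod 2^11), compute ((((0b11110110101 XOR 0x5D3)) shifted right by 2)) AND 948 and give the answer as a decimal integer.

144

0b11110110101 = 11110110101
0x5D3 = 10111010011
→ XOR → 01001100110 = 614
→ shifted right by 2 → 00010011001 = 153
948 = 01110110100
→ AND → 00010010000 = 144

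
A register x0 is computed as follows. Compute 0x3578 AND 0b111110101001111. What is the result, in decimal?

0x3578 = 011010101111000
b = 111110101001111
AND → 011010101001000 = 13640

13640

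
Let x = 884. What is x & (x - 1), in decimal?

x = 1101110100 = 884
x - 1 = 1101110011
AND   = 1101110000 = 880
(x & (x - 1) clears the lowest set bit of x.)

880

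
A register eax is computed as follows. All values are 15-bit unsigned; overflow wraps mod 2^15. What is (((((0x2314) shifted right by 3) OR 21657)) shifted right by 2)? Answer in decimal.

0x2314 = 010001100010100
→ shifted right by 3 → 000010001100010 = 1122
21657 = 101010010011001
→ OR → 101010011111011 = 21755
→ shifted right by 2 → 001010100111110 = 5438

5438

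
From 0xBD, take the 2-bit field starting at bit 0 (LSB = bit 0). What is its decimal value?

v = 10111101
Shift right by 0: 10111101
Mask low 2 bits: 01 = 1

1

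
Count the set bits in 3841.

5

3841 = 111100000001
Count the 1s: 1 + 1 + 1 + 1 + 1 = 5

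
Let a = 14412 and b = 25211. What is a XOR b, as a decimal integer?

23095

14412 = 011100001001100
25211 = 110001001111011
XOR → 101101000110111 = 23095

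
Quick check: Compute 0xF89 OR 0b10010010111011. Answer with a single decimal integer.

12219

0xF89 = 00111110001001
b = 10010010111011
 OR → 10111110111011 = 12219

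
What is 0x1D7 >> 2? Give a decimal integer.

117

0x1D7 = 111010111
shift right by 2 → 001110101 = 117
(equivalently, floor(471 / 4))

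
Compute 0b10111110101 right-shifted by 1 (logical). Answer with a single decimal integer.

762

x = 10111110101
shift right by 1 → 01011111010 = 762
(equivalently, floor(1525 / 2))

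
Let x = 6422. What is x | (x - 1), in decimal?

6423

x = 1100100010110 = 6422
x - 1 = 1100100010101
OR    = 1100100010111 = 6423
(x | (x - 1) sets all bits below the lowest set bit.)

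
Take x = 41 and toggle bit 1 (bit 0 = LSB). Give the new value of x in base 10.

43

x = 00101001
bit 1 is currently 0; toggle it via x ^ (1 << 1) = x ^ 2
→ 00101011 = 43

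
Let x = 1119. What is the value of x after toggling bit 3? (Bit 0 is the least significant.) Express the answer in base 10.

x = 10001011111
bit 3 is currently 1; toggle it via x ^ (1 << 3) = x ^ 8
→ 10001010111 = 1111

1111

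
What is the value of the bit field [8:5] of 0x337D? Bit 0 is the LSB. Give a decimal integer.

v = 11001101111101
Shift right by 5: 110011011
Mask low 4 bits: 1011 = 11

11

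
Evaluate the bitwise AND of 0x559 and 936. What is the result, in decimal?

0x559 = 10101011001
936 = 01110101000
AND → 00100001000 = 264

264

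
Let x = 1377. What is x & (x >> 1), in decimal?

x = 10101100001 = 1377
x>>1 = 01010110000
AND  = 00000100000 = 32
(x & (x >> 1) has a 1 wherever x has two consecutive 1 bits.)

32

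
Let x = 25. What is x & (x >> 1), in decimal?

x = 11001 = 25
x>>1 = 01100
AND  = 01000 = 8
(x & (x >> 1) has a 1 wherever x has two consecutive 1 bits.)

8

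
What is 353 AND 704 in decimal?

64

353 = 0101100001
704 = 1011000000
AND → 0001000000 = 64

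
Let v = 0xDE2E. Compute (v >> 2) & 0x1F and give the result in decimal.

v = 1101111000101110
Shift right by 2: 11011110001011
Mask low 5 bits: 01011 = 11

11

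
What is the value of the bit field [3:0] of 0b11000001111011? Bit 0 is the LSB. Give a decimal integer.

v = 11000001111011
Shift right by 0: 11000001111011
Mask low 4 bits: 1011 = 11

11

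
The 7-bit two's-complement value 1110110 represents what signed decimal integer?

-10

pattern = 1110110 (MSB is 1 ⇒ negative)
Invert: 0001001, add 1 → 0001010 = 10, so the value is -10.
(Equivalently: 118 - 2^7 = 118 - 128 = -10.)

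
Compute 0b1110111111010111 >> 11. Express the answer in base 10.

x = 1110111111010111
shift right by 11 → 0000000000011101 = 29
(equivalently, floor(61399 / 2048))

29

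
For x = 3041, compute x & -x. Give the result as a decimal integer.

x = 101111100001 = 3041
-x (two's complement) = …010000011111
AND   = 000000000001 = 1
(x & -x isolates the lowest set bit of x.)

1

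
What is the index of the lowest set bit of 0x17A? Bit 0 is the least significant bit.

0x17A = 101111010
Trailing zeros: 1, so the lowest set bit is bit 1 (value 2).

1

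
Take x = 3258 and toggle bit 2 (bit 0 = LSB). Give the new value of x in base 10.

3262

x = 110010111010
bit 2 is currently 0; toggle it via x ^ (1 << 2) = x ^ 4
→ 110010111110 = 3262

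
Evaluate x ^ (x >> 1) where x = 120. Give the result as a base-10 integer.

x = 1111000 = 120
x>>1 = 0111100
XOR  = 1000100 = 68
(x ^ (x >> 1) gives the standard binary-reflected Gray code of x.)

68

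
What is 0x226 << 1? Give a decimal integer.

1100

0x226 = 01000100110
shift left by 1 → 10001001100 = 1100
(equivalently, 550 × 2^1 = 550 × 2)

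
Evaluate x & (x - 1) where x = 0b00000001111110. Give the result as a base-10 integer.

124

x = 1111110 = 126
x - 1 = 1111101
AND   = 1111100 = 124
(x & (x - 1) clears the lowest set bit of x.)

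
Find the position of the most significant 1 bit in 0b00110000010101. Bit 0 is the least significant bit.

0b00110000010101 = 110000010101
The topmost 1 is at position 11 (since 2^11 = 2048 ≤ 3093 < 4096).

11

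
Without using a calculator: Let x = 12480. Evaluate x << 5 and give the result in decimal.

12480 = 0000011000011000000
shift left by 5 → 1100001100000000000 = 399360
(equivalently, 12480 × 2^5 = 12480 × 32)

399360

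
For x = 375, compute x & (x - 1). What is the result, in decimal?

x = 101110111 = 375
x - 1 = 101110110
AND   = 101110110 = 374
(x & (x - 1) clears the lowest set bit of x.)

374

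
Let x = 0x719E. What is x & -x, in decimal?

2

x = 111000110011110 = 29086
-x (two's complement) = …000111001100010
AND   = 000000000000010 = 2
(x & -x isolates the lowest set bit of x.)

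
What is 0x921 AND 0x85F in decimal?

0x921 = 100100100001
0x85F = 100001011111
AND → 100000000001 = 2049

2049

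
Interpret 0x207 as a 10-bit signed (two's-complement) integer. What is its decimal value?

pattern = 1000000111 (MSB is 1 ⇒ negative)
Invert: 0111111000, add 1 → 0111111001 = 505, so the value is -505.
(Equivalently: 519 - 2^10 = 519 - 1024 = -505.)

-505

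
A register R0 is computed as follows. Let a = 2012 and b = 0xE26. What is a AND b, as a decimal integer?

2012 = 011111011100
0xE26 = 111000100110
AND → 011000000100 = 1540

1540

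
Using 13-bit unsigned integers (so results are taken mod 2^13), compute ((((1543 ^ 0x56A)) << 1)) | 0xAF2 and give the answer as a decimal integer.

3834

1543 = 0011000000111
0x56A = 0010101101010
→ ^ → 0001101101101 = 877
→ << 1 (mod 2^13) → 0011011011010 = 1754
0xAF2 = 0101011110010
→ | → 0111011111010 = 3834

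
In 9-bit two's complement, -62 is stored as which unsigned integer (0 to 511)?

62 in 9 bits: 000111110
Invert: 111000001
Add 1:  111000010 = 450
(Check: 2^9 - 62 = 512 - 62 = 450.)

450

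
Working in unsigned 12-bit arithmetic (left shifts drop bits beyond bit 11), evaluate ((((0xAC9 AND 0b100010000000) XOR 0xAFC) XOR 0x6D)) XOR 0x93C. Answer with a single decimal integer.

2861

0xAC9 = 101011001001
0b100010000000 = 100010000000
→ AND → 100010000000 = 2176
0xAFC = 101011111100
→ XOR → 001001111100 = 636
0x6D = 000001101101
→ XOR → 001000010001 = 529
0x93C = 100100111100
→ XOR → 101100101101 = 2861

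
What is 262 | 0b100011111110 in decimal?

262 = 000100000110
b = 100011111110
 OR → 100111111110 = 2558

2558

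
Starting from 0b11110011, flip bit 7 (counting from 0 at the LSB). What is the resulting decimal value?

115

x = 11110011
bit 7 is currently 1; toggle it via x ^ (1 << 7) = x ^ 128
→ 01110011 = 115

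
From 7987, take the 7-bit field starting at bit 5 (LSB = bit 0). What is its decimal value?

121

v = 01111100110011
Shift right by 5: 011111001
Mask low 7 bits: 1111001 = 121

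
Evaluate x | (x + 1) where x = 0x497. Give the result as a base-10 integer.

x = 10010010111 = 1175
x + 1 = 10010011000
OR    = 10010011111 = 1183
(x | (x + 1) sets the lowest cleared bit.)

1183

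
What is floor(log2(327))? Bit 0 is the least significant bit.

327 = 101000111
The topmost 1 is at position 8 (since 2^8 = 256 ≤ 327 < 512).

8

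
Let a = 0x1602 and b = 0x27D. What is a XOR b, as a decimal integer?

5247

0x1602 = 1011000000010
0x27D = 0001001111101
XOR → 1010001111111 = 5247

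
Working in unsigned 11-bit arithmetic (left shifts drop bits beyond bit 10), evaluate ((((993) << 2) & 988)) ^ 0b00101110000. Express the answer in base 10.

993 = 01111100001
→ << 2 (mod 2^11) → 11110000100 = 1924
988 = 01111011100
→ & → 01110000100 = 900
0b00101110000 = 00101110000
→ ^ → 01011110100 = 756

756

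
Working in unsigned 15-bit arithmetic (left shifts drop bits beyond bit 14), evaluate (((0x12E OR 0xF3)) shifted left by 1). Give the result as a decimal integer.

1022

0x12E = 000000100101110
0xF3 = 000000011110011
→ OR → 000000111111111 = 511
→ shifted left by 1 (mod 2^15) → 000001111111110 = 1022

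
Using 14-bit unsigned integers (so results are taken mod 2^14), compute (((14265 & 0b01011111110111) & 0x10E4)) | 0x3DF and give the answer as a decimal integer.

5119

14265 = 11011110111001
0b01011111110111 = 01011111110111
→ & → 01011110110001 = 6065
0x10E4 = 01000011100100
→ & → 01000010100000 = 4256
0x3DF = 00001111011111
→ | → 01001111111111 = 5119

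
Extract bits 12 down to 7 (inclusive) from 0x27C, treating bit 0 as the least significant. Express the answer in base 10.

v = 0001001111100
Shift right by 7: 000100
Mask low 6 bits: 000100 = 4

4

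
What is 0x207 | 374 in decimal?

887

0x207 = 1000000111
374 = 0101110110
 OR → 1101110111 = 887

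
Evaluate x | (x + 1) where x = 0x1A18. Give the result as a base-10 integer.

6681

x = 1101000011000 = 6680
x + 1 = 1101000011001
OR    = 1101000011001 = 6681
(x | (x + 1) sets the lowest cleared bit.)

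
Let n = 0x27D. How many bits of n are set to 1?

0x27D = 1001111101
Count the 1s: 1 + 1 + 1 + 1 + 1 + 1 + 1 = 7

7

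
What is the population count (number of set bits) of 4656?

4656 = 1001000110000
Count the 1s: 1 + 1 + 1 + 1 = 4

4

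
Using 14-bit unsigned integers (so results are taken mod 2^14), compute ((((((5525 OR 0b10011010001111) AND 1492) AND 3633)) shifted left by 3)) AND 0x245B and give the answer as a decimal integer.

8192

5525 = 01010110010101
0b10011010001111 = 10011010001111
→ OR → 11011110011111 = 14239
1492 = 00010111010100
→ AND → 00010110010100 = 1428
3633 = 00111000110001
→ AND → 00010000010000 = 1040
→ shifted left by 3 (mod 2^14) → 10000010000000 = 8320
0x245B = 10010001011011
→ AND → 10000000000000 = 8192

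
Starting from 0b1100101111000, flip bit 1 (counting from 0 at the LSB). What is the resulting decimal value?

6522

x = 1100101111000
bit 1 is currently 0; toggle it via x ^ (1 << 1) = x ^ 2
→ 1100101111010 = 6522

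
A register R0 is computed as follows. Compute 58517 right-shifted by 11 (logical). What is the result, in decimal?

28

58517 = 1110010010010101
shift right by 11 → 0000000000011100 = 28
(equivalently, floor(58517 / 2048))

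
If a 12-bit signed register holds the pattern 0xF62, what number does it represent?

-158

pattern = 111101100010 (MSB is 1 ⇒ negative)
Invert: 000010011101, add 1 → 000010011110 = 158, so the value is -158.
(Equivalently: 3938 - 2^12 = 3938 - 4096 = -158.)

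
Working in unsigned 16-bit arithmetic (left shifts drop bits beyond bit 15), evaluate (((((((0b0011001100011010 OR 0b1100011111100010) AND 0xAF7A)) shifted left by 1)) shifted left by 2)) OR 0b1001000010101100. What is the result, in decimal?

0b0011001100011010 = 0011001100011010
0b1100011111100010 = 1100011111100010
→ OR → 1111011111111010 = 63482
0xAF7A = 1010111101111010
→ AND → 1010011101111010 = 42874
→ shifted left by 1 (mod 2^16) → 0100111011110100 = 20212
→ shifted left by 2 (mod 2^16) → 0011101111010000 = 15312
0b1001000010101100 = 1001000010101100
→ OR → 1011101111111100 = 48124

48124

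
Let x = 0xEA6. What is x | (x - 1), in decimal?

3751

x = 111010100110 = 3750
x - 1 = 111010100101
OR    = 111010100111 = 3751
(x | (x - 1) sets all bits below the lowest set bit.)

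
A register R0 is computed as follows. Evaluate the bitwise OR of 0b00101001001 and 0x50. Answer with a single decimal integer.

345

a = 101001001
0x50 = 001010000
 OR → 101011001 = 345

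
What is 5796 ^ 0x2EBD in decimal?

14361

5796 = 01011010100100
0x2EBD = 10111010111101
XOR → 11100000011001 = 14361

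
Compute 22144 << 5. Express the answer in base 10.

22144 = 00000101011010000000
shift left by 5 → 10101101000000000000 = 708608
(equivalently, 22144 × 2^5 = 22144 × 32)

708608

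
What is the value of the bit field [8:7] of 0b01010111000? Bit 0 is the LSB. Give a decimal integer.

v = 01010111000
Shift right by 7: 0101
Mask low 2 bits: 01 = 1

1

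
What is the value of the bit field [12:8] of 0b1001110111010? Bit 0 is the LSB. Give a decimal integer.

19

v = 1001110111010
Shift right by 8: 10011
Mask low 5 bits: 10011 = 19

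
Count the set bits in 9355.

6

9355 = 10010010001011
Count the 1s: 1 + 1 + 1 + 1 + 1 + 1 = 6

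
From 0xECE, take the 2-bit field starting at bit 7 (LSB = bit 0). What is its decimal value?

1

v = 111011001110
Shift right by 7: 11101
Mask low 2 bits: 01 = 1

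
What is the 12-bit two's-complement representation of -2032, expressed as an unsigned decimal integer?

2032 in 12 bits: 011111110000
Invert: 100000001111
Add 1:  100000010000 = 2064
(Check: 2^12 - 2032 = 4096 - 2032 = 2064.)

2064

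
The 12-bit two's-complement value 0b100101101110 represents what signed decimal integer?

pattern = 100101101110 (MSB is 1 ⇒ negative)
Invert: 011010010001, add 1 → 011010010010 = 1682, so the value is -1682.
(Equivalently: 2414 - 2^12 = 2414 - 4096 = -1682.)

-1682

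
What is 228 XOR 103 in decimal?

228 = 11100100
103 = 01100111
XOR → 10000011 = 131

131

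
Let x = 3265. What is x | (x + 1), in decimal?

3267

x = 110011000001 = 3265
x + 1 = 110011000010
OR    = 110011000011 = 3267
(x | (x + 1) sets the lowest cleared bit.)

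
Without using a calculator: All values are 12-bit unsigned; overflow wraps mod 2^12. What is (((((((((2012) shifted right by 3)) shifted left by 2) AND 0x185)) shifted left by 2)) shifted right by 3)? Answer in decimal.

2012 = 011111011100
→ shifted right by 3 → 000011111011 = 251
→ shifted left by 2 (mod 2^12) → 001111101100 = 1004
0x185 = 000110000101
→ AND → 000110000100 = 388
→ shifted left by 2 (mod 2^12) → 011000010000 = 1552
→ shifted right by 3 → 000011000010 = 194

194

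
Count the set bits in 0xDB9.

0xDB9 = 110110111001
Count the 1s: 1 + 1 + 1 + 1 + 1 + 1 + 1 + 1 = 8

8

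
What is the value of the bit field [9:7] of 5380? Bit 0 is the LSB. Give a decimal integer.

v = 1010100000100
Shift right by 7: 101010
Mask low 3 bits: 010 = 2

2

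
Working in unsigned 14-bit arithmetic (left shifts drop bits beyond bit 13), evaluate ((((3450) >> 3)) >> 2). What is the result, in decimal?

107

3450 = 00110101111010
→ >> 3 → 00000110101111 = 431
→ >> 2 → 00000001101011 = 107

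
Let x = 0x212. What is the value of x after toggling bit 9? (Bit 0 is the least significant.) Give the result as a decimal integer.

x = 00001000010010
bit 9 is currently 1; toggle it via x ^ (1 << 9) = x ^ 512
→ 00000000010010 = 18

18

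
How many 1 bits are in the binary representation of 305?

305 = 100110001
Count the 1s: 1 + 1 + 1 + 1 = 4

4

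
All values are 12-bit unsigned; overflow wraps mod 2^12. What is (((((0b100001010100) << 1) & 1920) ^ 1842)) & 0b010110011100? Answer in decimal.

0b100001010100 = 100001010100
→ << 1 (mod 2^12) → 000010101000 = 168
1920 = 011110000000
→ & → 000010000000 = 128
1842 = 011100110010
→ ^ → 011110110010 = 1970
0b010110011100 = 010110011100
→ & → 010110010000 = 1424

1424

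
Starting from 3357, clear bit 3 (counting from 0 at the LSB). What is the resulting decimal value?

x = 00110100011101
bit 3 is currently 1; clear it via x & ~(1 << 3) = x & ~8
→ 00110100010101 = 3349

3349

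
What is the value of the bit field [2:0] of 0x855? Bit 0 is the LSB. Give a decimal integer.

5

v = 100001010101
Shift right by 0: 100001010101
Mask low 3 bits: 101 = 5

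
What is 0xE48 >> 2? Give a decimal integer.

0xE48 = 111001001000
shift right by 2 → 001110010010 = 914
(equivalently, floor(3656 / 4))

914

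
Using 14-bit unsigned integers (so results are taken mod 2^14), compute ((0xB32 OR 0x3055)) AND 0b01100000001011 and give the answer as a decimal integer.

6147

0xB32 = 00101100110010
0x3055 = 11000001010101
→ OR → 11101101110111 = 15223
0b01100000001011 = 01100000001011
→ AND → 01100000000011 = 6147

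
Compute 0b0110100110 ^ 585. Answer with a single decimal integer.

1007

a = 0110100110
585 = 1001001001
XOR → 1111101111 = 1007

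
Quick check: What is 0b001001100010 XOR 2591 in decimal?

2173

a = 001001100010
2591 = 101000011111
XOR → 100001111101 = 2173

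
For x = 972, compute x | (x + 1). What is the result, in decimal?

973

x = 1111001100 = 972
x + 1 = 1111001101
OR    = 1111001101 = 973
(x | (x + 1) sets the lowest cleared bit.)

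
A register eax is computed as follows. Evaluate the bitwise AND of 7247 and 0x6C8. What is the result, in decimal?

1096

7247 = 1110001001111
0x6C8 = 0011011001000
AND → 0010001001000 = 1096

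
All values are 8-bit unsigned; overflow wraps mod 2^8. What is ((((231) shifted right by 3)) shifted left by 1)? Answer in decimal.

231 = 11100111
→ shifted right by 3 → 00011100 = 28
→ shifted left by 1 (mod 2^8) → 00111000 = 56

56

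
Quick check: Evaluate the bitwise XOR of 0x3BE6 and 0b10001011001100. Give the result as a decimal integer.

0x3BE6 = 11101111100110
b = 10001011001100
XOR → 01100100101010 = 6442

6442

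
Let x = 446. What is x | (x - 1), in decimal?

x = 110111110 = 446
x - 1 = 110111101
OR    = 110111111 = 447
(x | (x - 1) sets all bits below the lowest set bit.)

447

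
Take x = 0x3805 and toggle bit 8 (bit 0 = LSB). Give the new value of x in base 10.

x = 011100000000101
bit 8 is currently 0; toggle it via x ^ (1 << 8) = x ^ 256
→ 011100100000101 = 14597

14597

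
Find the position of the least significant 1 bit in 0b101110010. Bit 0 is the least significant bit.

1

0b101110010 = 101110010
Trailing zeros: 1, so the lowest set bit is bit 1 (value 2).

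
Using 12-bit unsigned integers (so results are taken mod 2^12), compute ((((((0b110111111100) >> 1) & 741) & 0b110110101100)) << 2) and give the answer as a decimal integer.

656

0b110111111100 = 110111111100
→ >> 1 → 011011111110 = 1790
741 = 001011100101
→ & → 001011100100 = 740
0b110110101100 = 110110101100
→ & → 000010100100 = 164
→ << 2 (mod 2^12) → 001010010000 = 656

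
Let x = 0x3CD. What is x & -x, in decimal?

1

x = 1111001101 = 973
-x (two's complement) = …0000110011
AND   = 0000000001 = 1
(x & -x isolates the lowest set bit of x.)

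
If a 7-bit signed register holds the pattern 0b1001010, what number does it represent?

-54

pattern = 1001010 (MSB is 1 ⇒ negative)
Invert: 0110101, add 1 → 0110110 = 54, so the value is -54.
(Equivalently: 74 - 2^7 = 74 - 128 = -54.)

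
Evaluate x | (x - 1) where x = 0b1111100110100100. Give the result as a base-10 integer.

63911

x = 1111100110100100 = 63908
x - 1 = 1111100110100011
OR    = 1111100110100111 = 63911
(x | (x - 1) sets all bits below the lowest set bit.)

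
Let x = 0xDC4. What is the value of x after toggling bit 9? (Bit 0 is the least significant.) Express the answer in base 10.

4036

x = 110111000100
bit 9 is currently 0; toggle it via x ^ (1 << 9) = x ^ 512
→ 111111000100 = 4036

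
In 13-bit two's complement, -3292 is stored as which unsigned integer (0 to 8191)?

4900

3292 in 13 bits: 0110011011100
Invert: 1001100100011
Add 1:  1001100100100 = 4900
(Check: 2^13 - 3292 = 8192 - 3292 = 4900.)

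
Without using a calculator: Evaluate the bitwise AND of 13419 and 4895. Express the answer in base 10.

4107

13419 = 11010001101011
4895 = 01001100011111
AND → 01000000001011 = 4107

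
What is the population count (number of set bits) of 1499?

1499 = 10111011011
Count the 1s: 1 + 1 + 1 + 1 + 1 + 1 + 1 + 1 = 8

8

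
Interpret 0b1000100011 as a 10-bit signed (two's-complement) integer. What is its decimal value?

-477

pattern = 1000100011 (MSB is 1 ⇒ negative)
Invert: 0111011100, add 1 → 0111011101 = 477, so the value is -477.
(Equivalently: 547 - 2^10 = 547 - 1024 = -477.)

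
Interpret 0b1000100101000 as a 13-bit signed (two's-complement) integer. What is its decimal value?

pattern = 1000100101000 (MSB is 1 ⇒ negative)
Invert: 0111011010111, add 1 → 0111011011000 = 3800, so the value is -3800.
(Equivalently: 4392 - 2^13 = 4392 - 8192 = -3800.)

-3800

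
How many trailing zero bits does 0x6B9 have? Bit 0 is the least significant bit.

0

0x6B9 = 11010111001
Trailing zeros: 0, so the lowest set bit is bit 0 (value 1).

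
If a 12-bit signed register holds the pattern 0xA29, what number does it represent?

pattern = 101000101001 (MSB is 1 ⇒ negative)
Invert: 010111010110, add 1 → 010111010111 = 1495, so the value is -1495.
(Equivalently: 2601 - 2^12 = 2601 - 4096 = -1495.)

-1495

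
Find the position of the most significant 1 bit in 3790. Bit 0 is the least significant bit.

3790 = 111011001110
The topmost 1 is at position 11 (since 2^11 = 2048 ≤ 3790 < 4096).

11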